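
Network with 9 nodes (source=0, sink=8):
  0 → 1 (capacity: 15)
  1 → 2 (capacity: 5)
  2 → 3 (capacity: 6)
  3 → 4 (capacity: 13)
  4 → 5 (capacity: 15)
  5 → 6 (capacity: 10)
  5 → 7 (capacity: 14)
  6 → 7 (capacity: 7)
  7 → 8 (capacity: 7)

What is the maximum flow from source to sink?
Maximum flow = 5

Max flow: 5

Flow assignment:
  0 → 1: 5/15
  1 → 2: 5/5
  2 → 3: 5/6
  3 → 4: 5/13
  4 → 5: 5/15
  5 → 7: 5/14
  7 → 8: 5/7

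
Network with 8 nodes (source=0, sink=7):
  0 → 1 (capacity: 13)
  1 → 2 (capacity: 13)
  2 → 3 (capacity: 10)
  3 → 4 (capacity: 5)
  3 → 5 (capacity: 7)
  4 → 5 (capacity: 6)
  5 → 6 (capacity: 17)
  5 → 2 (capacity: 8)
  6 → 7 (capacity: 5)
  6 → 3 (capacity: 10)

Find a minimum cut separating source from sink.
Min cut value = 5, edges: (6,7)

Min cut value: 5
Partition: S = [0, 1, 2, 3, 4, 5, 6], T = [7]
Cut edges: (6,7)

By max-flow min-cut theorem, max flow = min cut = 5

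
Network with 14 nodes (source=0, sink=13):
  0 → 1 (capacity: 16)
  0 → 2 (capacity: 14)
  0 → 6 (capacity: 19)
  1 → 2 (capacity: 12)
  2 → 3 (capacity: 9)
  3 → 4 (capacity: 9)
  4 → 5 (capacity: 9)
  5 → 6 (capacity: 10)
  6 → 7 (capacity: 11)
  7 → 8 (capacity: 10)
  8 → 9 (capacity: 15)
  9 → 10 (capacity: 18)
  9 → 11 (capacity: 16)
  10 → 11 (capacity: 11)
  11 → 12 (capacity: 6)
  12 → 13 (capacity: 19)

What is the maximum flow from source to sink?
Maximum flow = 6

Max flow: 6

Flow assignment:
  0 → 1: 6/16
  1 → 2: 6/12
  2 → 3: 6/9
  3 → 4: 6/9
  4 → 5: 6/9
  5 → 6: 6/10
  6 → 7: 6/11
  7 → 8: 6/10
  8 → 9: 6/15
  9 → 11: 6/16
  11 → 12: 6/6
  12 → 13: 6/19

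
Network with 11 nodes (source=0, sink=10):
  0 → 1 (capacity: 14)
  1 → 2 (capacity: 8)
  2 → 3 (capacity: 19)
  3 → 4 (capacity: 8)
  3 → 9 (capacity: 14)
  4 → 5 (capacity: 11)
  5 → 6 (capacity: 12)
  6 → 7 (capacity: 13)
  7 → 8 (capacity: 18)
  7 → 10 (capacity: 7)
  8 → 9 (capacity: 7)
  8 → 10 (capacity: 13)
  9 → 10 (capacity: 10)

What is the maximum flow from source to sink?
Maximum flow = 8

Max flow: 8

Flow assignment:
  0 → 1: 8/14
  1 → 2: 8/8
  2 → 3: 8/19
  3 → 9: 8/14
  9 → 10: 8/10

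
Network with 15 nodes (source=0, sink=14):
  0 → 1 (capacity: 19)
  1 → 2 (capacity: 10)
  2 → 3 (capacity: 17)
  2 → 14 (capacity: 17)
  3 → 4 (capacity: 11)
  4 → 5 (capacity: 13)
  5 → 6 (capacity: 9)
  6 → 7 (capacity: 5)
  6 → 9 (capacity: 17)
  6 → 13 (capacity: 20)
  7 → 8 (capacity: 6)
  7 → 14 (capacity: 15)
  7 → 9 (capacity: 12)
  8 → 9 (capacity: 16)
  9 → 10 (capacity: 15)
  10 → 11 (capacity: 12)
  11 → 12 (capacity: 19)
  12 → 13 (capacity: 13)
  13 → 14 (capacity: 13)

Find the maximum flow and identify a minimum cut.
Max flow = 10, Min cut edges: (1,2)

Maximum flow: 10
Minimum cut: (1,2)
Partition: S = [0, 1], T = [2, 3, 4, 5, 6, 7, 8, 9, 10, 11, 12, 13, 14]

Max-flow min-cut theorem verified: both equal 10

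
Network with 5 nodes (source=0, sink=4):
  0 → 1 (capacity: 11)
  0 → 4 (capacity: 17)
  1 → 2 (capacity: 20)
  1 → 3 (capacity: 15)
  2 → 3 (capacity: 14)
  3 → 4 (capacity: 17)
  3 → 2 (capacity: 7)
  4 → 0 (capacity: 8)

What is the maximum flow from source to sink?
Maximum flow = 28

Max flow: 28

Flow assignment:
  0 → 1: 11/11
  0 → 4: 17/17
  1 → 3: 11/15
  3 → 4: 11/17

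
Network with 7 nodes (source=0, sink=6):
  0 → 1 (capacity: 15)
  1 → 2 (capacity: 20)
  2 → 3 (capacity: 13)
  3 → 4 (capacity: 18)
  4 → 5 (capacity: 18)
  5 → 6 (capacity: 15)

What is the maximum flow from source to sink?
Maximum flow = 13

Max flow: 13

Flow assignment:
  0 → 1: 13/15
  1 → 2: 13/20
  2 → 3: 13/13
  3 → 4: 13/18
  4 → 5: 13/18
  5 → 6: 13/15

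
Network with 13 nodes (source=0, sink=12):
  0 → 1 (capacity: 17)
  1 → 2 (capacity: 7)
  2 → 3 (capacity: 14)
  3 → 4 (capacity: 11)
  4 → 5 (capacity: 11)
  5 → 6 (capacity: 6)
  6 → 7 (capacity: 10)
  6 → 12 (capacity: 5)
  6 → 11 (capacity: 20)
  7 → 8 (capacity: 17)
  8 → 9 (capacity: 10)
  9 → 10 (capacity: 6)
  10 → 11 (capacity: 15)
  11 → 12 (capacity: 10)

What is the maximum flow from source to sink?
Maximum flow = 6

Max flow: 6

Flow assignment:
  0 → 1: 6/17
  1 → 2: 6/7
  2 → 3: 6/14
  3 → 4: 6/11
  4 → 5: 6/11
  5 → 6: 6/6
  6 → 12: 5/5
  6 → 11: 1/20
  11 → 12: 1/10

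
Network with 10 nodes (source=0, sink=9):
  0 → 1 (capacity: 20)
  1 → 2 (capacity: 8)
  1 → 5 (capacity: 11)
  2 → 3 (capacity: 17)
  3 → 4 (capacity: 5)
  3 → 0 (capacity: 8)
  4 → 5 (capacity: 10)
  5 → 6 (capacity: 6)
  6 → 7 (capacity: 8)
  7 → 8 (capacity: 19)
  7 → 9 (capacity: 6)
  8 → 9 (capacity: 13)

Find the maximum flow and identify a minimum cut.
Max flow = 6, Min cut edges: (5,6)

Maximum flow: 6
Minimum cut: (5,6)
Partition: S = [0, 1, 2, 3, 4, 5], T = [6, 7, 8, 9]

Max-flow min-cut theorem verified: both equal 6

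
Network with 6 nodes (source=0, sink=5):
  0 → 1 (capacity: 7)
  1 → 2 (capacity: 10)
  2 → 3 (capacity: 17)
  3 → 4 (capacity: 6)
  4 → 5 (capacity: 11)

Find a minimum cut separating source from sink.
Min cut value = 6, edges: (3,4)

Min cut value: 6
Partition: S = [0, 1, 2, 3], T = [4, 5]
Cut edges: (3,4)

By max-flow min-cut theorem, max flow = min cut = 6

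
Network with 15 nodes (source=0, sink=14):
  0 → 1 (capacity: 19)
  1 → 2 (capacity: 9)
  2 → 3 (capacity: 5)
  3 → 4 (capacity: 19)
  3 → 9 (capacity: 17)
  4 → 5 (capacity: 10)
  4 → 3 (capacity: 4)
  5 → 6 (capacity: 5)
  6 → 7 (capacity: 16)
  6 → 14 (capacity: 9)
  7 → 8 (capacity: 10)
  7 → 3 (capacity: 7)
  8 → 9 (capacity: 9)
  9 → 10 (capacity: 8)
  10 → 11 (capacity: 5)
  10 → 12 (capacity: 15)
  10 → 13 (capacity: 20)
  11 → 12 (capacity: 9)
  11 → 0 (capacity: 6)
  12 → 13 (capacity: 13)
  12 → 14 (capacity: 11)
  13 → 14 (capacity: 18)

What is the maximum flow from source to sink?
Maximum flow = 5

Max flow: 5

Flow assignment:
  0 → 1: 5/19
  1 → 2: 5/9
  2 → 3: 5/5
  3 → 4: 5/19
  4 → 5: 5/10
  5 → 6: 5/5
  6 → 14: 5/9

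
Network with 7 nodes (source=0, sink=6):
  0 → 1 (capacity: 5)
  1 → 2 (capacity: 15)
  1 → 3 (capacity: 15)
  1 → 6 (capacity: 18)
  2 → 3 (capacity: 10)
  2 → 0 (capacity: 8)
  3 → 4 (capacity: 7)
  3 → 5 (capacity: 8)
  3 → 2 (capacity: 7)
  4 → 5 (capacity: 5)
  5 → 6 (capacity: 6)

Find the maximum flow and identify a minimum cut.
Max flow = 5, Min cut edges: (0,1)

Maximum flow: 5
Minimum cut: (0,1)
Partition: S = [0], T = [1, 2, 3, 4, 5, 6]

Max-flow min-cut theorem verified: both equal 5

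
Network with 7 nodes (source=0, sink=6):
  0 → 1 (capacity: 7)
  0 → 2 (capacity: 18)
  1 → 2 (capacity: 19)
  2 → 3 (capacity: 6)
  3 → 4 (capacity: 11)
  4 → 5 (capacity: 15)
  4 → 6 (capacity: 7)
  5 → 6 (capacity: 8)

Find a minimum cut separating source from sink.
Min cut value = 6, edges: (2,3)

Min cut value: 6
Partition: S = [0, 1, 2], T = [3, 4, 5, 6]
Cut edges: (2,3)

By max-flow min-cut theorem, max flow = min cut = 6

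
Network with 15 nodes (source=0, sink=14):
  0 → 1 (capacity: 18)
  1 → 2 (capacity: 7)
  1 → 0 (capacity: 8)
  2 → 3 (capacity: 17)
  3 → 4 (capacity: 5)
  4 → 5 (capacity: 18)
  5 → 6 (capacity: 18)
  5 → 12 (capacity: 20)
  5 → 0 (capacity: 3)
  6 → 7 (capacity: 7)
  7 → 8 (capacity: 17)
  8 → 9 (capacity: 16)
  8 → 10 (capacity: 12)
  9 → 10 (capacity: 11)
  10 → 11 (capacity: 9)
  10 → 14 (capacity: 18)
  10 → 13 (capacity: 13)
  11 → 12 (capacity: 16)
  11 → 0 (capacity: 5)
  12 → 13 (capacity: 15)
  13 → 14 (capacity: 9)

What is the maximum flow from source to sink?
Maximum flow = 5

Max flow: 5

Flow assignment:
  0 → 1: 5/18
  1 → 2: 5/7
  2 → 3: 5/17
  3 → 4: 5/5
  4 → 5: 5/18
  5 → 12: 5/20
  12 → 13: 5/15
  13 → 14: 5/9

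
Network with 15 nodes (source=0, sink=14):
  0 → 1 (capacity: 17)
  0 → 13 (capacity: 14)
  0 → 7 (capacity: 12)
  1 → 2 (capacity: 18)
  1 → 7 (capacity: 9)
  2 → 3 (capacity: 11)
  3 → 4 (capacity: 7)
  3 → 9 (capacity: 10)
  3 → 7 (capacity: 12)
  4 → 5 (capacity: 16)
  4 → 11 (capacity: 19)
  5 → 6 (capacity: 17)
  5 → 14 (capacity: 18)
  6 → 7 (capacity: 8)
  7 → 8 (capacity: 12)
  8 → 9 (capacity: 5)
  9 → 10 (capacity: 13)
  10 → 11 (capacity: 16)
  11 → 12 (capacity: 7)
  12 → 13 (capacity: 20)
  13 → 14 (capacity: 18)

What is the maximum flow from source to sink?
Maximum flow = 25

Max flow: 25

Flow assignment:
  0 → 1: 11/17
  0 → 13: 11/14
  0 → 7: 3/12
  1 → 2: 11/18
  2 → 3: 11/11
  3 → 4: 7/7
  3 → 9: 2/10
  3 → 7: 2/12
  4 → 5: 7/16
  5 → 14: 7/18
  7 → 8: 5/12
  8 → 9: 5/5
  9 → 10: 7/13
  10 → 11: 7/16
  11 → 12: 7/7
  12 → 13: 7/20
  13 → 14: 18/18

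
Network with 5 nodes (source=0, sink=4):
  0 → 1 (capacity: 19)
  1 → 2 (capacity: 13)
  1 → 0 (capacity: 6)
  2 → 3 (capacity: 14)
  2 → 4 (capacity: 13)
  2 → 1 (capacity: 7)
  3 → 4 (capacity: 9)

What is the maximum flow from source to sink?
Maximum flow = 13

Max flow: 13

Flow assignment:
  0 → 1: 13/19
  1 → 2: 13/13
  2 → 4: 13/13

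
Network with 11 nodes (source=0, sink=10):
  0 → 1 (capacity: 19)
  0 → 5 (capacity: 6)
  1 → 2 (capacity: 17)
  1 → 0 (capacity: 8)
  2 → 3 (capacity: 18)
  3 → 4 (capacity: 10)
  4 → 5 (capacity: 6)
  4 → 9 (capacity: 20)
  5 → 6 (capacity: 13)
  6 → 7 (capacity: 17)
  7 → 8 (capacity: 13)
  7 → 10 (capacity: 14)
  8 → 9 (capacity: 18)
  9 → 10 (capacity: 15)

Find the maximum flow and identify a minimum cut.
Max flow = 16, Min cut edges: (0,5), (3,4)

Maximum flow: 16
Minimum cut: (0,5), (3,4)
Partition: S = [0, 1, 2, 3], T = [4, 5, 6, 7, 8, 9, 10]

Max-flow min-cut theorem verified: both equal 16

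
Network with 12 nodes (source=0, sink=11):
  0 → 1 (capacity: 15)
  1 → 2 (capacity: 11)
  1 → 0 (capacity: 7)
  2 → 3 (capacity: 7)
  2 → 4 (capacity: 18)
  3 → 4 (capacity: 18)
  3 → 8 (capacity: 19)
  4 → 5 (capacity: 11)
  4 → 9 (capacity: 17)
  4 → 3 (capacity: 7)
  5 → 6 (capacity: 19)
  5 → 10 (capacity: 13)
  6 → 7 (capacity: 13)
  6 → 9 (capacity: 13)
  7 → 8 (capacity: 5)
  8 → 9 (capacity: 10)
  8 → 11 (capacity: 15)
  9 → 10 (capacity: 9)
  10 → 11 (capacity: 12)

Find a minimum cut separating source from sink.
Min cut value = 11, edges: (1,2)

Min cut value: 11
Partition: S = [0, 1], T = [2, 3, 4, 5, 6, 7, 8, 9, 10, 11]
Cut edges: (1,2)

By max-flow min-cut theorem, max flow = min cut = 11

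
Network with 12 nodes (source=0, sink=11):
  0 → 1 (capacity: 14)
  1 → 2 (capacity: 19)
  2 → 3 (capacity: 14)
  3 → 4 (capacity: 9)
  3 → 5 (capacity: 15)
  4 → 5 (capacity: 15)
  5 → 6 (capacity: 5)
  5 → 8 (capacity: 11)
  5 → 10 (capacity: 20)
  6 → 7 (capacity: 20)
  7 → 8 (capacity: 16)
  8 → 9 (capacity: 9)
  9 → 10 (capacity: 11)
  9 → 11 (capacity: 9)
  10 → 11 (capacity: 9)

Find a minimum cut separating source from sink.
Min cut value = 14, edges: (2,3)

Min cut value: 14
Partition: S = [0, 1, 2], T = [3, 4, 5, 6, 7, 8, 9, 10, 11]
Cut edges: (2,3)

By max-flow min-cut theorem, max flow = min cut = 14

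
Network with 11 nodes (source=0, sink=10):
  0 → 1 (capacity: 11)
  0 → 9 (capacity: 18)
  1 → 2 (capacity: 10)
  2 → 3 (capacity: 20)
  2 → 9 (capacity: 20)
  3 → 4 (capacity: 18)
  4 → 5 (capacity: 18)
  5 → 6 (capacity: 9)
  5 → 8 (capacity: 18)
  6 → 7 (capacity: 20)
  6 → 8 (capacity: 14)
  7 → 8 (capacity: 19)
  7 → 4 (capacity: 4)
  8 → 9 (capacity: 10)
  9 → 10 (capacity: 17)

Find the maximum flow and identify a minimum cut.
Max flow = 17, Min cut edges: (9,10)

Maximum flow: 17
Minimum cut: (9,10)
Partition: S = [0, 1, 2, 3, 4, 5, 6, 7, 8, 9], T = [10]

Max-flow min-cut theorem verified: both equal 17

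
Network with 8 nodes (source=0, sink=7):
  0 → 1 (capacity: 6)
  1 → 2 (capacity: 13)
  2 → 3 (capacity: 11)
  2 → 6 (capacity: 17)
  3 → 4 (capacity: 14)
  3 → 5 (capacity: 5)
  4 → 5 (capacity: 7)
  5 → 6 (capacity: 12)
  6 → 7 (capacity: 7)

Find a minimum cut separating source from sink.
Min cut value = 6, edges: (0,1)

Min cut value: 6
Partition: S = [0], T = [1, 2, 3, 4, 5, 6, 7]
Cut edges: (0,1)

By max-flow min-cut theorem, max flow = min cut = 6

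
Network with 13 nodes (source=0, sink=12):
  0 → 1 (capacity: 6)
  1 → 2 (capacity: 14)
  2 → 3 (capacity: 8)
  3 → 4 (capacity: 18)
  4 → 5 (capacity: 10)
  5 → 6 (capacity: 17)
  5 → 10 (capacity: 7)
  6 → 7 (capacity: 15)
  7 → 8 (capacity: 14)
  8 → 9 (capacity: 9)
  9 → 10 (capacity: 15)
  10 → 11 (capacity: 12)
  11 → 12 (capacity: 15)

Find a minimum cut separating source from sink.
Min cut value = 6, edges: (0,1)

Min cut value: 6
Partition: S = [0], T = [1, 2, 3, 4, 5, 6, 7, 8, 9, 10, 11, 12]
Cut edges: (0,1)

By max-flow min-cut theorem, max flow = min cut = 6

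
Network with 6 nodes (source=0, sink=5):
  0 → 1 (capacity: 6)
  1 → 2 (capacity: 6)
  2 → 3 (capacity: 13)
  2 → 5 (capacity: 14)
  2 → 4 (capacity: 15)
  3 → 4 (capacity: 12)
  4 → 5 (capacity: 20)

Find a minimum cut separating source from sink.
Min cut value = 6, edges: (1,2)

Min cut value: 6
Partition: S = [0, 1], T = [2, 3, 4, 5]
Cut edges: (1,2)

By max-flow min-cut theorem, max flow = min cut = 6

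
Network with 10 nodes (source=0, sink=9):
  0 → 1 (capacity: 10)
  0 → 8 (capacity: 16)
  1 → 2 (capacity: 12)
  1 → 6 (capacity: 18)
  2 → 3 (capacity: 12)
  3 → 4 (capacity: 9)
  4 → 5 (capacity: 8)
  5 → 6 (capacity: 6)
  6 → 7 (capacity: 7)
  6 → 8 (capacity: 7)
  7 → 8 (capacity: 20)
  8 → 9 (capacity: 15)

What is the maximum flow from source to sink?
Maximum flow = 15

Max flow: 15

Flow assignment:
  0 → 1: 10/10
  0 → 8: 5/16
  1 → 6: 10/18
  6 → 7: 3/7
  6 → 8: 7/7
  7 → 8: 3/20
  8 → 9: 15/15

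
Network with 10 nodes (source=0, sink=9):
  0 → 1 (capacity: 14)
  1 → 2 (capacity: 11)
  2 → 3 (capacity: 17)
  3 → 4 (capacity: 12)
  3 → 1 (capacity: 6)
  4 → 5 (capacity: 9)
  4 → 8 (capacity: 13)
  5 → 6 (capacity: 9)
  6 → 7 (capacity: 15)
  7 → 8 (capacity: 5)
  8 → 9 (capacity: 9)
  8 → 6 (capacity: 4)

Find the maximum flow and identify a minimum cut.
Max flow = 9, Min cut edges: (8,9)

Maximum flow: 9
Minimum cut: (8,9)
Partition: S = [0, 1, 2, 3, 4, 5, 6, 7, 8], T = [9]

Max-flow min-cut theorem verified: both equal 9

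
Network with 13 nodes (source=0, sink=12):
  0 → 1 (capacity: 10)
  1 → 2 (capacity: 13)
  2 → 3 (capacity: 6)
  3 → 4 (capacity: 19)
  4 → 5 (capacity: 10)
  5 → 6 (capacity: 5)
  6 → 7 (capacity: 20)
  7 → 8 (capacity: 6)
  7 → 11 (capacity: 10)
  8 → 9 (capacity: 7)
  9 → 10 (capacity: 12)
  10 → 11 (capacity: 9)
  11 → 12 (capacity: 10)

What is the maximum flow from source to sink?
Maximum flow = 5

Max flow: 5

Flow assignment:
  0 → 1: 5/10
  1 → 2: 5/13
  2 → 3: 5/6
  3 → 4: 5/19
  4 → 5: 5/10
  5 → 6: 5/5
  6 → 7: 5/20
  7 → 11: 5/10
  11 → 12: 5/10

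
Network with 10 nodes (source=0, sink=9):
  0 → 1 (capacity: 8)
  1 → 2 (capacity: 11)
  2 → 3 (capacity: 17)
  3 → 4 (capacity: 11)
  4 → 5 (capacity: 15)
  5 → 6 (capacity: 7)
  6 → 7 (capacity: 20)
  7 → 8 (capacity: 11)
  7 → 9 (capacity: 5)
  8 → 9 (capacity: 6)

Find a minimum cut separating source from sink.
Min cut value = 7, edges: (5,6)

Min cut value: 7
Partition: S = [0, 1, 2, 3, 4, 5], T = [6, 7, 8, 9]
Cut edges: (5,6)

By max-flow min-cut theorem, max flow = min cut = 7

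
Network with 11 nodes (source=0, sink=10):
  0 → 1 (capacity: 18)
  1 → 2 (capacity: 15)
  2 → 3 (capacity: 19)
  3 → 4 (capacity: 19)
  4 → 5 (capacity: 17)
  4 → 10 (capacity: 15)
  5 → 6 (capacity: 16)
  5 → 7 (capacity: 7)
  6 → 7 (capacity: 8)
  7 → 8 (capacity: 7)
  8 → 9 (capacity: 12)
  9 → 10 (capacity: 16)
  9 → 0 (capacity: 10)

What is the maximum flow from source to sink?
Maximum flow = 15

Max flow: 15

Flow assignment:
  0 → 1: 15/18
  1 → 2: 15/15
  2 → 3: 15/19
  3 → 4: 15/19
  4 → 10: 15/15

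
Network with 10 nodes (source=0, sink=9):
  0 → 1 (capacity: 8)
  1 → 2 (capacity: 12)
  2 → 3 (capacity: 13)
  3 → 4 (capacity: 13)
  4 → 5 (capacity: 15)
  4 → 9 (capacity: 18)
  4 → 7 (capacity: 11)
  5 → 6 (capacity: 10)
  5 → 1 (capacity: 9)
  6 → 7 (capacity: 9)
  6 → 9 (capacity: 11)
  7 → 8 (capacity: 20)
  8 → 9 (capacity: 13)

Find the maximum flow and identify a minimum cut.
Max flow = 8, Min cut edges: (0,1)

Maximum flow: 8
Minimum cut: (0,1)
Partition: S = [0], T = [1, 2, 3, 4, 5, 6, 7, 8, 9]

Max-flow min-cut theorem verified: both equal 8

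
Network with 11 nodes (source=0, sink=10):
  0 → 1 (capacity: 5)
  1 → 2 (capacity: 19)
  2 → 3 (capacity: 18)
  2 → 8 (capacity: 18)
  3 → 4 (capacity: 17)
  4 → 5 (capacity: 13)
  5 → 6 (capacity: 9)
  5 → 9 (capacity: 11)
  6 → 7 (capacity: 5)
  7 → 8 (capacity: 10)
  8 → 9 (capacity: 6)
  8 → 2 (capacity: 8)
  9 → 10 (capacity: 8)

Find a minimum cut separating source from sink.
Min cut value = 5, edges: (0,1)

Min cut value: 5
Partition: S = [0], T = [1, 2, 3, 4, 5, 6, 7, 8, 9, 10]
Cut edges: (0,1)

By max-flow min-cut theorem, max flow = min cut = 5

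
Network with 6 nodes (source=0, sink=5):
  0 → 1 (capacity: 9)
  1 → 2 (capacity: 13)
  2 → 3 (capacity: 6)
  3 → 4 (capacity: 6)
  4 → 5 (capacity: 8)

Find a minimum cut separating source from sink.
Min cut value = 6, edges: (3,4)

Min cut value: 6
Partition: S = [0, 1, 2, 3], T = [4, 5]
Cut edges: (3,4)

By max-flow min-cut theorem, max flow = min cut = 6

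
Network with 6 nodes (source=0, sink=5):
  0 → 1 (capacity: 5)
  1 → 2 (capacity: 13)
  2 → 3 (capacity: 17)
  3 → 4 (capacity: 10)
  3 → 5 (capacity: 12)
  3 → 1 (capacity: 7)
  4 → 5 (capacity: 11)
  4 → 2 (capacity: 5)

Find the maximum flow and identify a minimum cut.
Max flow = 5, Min cut edges: (0,1)

Maximum flow: 5
Minimum cut: (0,1)
Partition: S = [0], T = [1, 2, 3, 4, 5]

Max-flow min-cut theorem verified: both equal 5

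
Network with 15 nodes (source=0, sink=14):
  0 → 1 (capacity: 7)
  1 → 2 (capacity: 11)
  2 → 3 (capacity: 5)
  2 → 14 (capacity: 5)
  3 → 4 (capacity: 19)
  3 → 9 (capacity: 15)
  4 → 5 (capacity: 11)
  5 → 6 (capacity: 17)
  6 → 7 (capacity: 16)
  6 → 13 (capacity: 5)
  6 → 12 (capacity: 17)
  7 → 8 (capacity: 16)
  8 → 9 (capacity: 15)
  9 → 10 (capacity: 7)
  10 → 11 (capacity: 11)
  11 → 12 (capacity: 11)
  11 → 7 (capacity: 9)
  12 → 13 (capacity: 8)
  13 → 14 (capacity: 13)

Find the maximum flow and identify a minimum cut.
Max flow = 7, Min cut edges: (0,1)

Maximum flow: 7
Minimum cut: (0,1)
Partition: S = [0], T = [1, 2, 3, 4, 5, 6, 7, 8, 9, 10, 11, 12, 13, 14]

Max-flow min-cut theorem verified: both equal 7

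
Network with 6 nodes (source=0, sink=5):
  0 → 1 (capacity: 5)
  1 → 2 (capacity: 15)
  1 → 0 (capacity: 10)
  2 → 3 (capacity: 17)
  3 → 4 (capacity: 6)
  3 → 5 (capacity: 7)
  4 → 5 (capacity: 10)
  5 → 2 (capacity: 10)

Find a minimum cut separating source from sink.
Min cut value = 5, edges: (0,1)

Min cut value: 5
Partition: S = [0], T = [1, 2, 3, 4, 5]
Cut edges: (0,1)

By max-flow min-cut theorem, max flow = min cut = 5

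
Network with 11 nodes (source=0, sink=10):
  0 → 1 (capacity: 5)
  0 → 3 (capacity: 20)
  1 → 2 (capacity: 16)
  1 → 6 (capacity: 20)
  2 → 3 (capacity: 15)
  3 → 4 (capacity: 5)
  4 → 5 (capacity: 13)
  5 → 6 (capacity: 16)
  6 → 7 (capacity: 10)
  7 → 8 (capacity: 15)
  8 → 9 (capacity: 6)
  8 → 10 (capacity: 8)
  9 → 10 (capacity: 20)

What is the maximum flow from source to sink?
Maximum flow = 10

Max flow: 10

Flow assignment:
  0 → 1: 5/5
  0 → 3: 5/20
  1 → 6: 5/20
  3 → 4: 5/5
  4 → 5: 5/13
  5 → 6: 5/16
  6 → 7: 10/10
  7 → 8: 10/15
  8 → 9: 2/6
  8 → 10: 8/8
  9 → 10: 2/20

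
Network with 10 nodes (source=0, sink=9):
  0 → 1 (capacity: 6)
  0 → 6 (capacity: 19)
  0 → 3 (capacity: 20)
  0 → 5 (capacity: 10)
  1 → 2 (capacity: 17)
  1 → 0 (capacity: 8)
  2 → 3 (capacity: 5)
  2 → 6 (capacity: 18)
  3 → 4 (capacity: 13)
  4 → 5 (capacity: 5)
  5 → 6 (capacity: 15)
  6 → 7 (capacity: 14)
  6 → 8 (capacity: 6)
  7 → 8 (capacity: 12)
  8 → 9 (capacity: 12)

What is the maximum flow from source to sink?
Maximum flow = 12

Max flow: 12

Flow assignment:
  0 → 1: 6/6
  0 → 6: 1/19
  0 → 3: 5/20
  1 → 2: 6/17
  2 → 6: 6/18
  3 → 4: 5/13
  4 → 5: 5/5
  5 → 6: 5/15
  6 → 7: 12/14
  7 → 8: 12/12
  8 → 9: 12/12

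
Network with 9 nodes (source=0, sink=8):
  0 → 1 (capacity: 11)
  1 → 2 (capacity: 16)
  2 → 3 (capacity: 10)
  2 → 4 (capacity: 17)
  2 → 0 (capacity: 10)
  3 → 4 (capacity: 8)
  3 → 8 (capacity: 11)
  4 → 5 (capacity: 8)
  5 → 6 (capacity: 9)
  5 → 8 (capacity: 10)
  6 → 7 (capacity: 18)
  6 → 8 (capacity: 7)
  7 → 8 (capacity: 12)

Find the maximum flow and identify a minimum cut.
Max flow = 11, Min cut edges: (0,1)

Maximum flow: 11
Minimum cut: (0,1)
Partition: S = [0], T = [1, 2, 3, 4, 5, 6, 7, 8]

Max-flow min-cut theorem verified: both equal 11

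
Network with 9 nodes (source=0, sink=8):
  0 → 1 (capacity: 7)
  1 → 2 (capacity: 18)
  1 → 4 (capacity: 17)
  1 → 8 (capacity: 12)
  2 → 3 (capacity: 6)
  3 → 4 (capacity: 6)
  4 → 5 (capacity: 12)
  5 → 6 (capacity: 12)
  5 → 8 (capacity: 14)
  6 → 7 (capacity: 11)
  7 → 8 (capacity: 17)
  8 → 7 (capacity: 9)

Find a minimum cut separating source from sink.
Min cut value = 7, edges: (0,1)

Min cut value: 7
Partition: S = [0], T = [1, 2, 3, 4, 5, 6, 7, 8]
Cut edges: (0,1)

By max-flow min-cut theorem, max flow = min cut = 7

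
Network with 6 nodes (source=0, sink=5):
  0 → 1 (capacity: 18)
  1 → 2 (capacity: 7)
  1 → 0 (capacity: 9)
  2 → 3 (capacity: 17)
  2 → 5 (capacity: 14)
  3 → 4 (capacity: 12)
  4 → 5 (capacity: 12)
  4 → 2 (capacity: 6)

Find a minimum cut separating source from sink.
Min cut value = 7, edges: (1,2)

Min cut value: 7
Partition: S = [0, 1], T = [2, 3, 4, 5]
Cut edges: (1,2)

By max-flow min-cut theorem, max flow = min cut = 7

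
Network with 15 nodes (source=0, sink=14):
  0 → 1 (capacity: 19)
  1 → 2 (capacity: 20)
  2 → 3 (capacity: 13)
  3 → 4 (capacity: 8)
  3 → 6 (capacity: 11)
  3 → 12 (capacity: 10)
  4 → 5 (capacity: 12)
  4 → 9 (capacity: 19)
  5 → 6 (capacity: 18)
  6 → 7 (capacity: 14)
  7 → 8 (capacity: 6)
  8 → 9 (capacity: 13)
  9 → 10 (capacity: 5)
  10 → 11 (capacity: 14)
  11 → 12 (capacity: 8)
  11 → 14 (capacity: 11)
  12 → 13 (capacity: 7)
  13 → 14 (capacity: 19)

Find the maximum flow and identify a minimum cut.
Max flow = 12, Min cut edges: (9,10), (12,13)

Maximum flow: 12
Minimum cut: (9,10), (12,13)
Partition: S = [0, 1, 2, 3, 4, 5, 6, 7, 8, 9, 12], T = [10, 11, 13, 14]

Max-flow min-cut theorem verified: both equal 12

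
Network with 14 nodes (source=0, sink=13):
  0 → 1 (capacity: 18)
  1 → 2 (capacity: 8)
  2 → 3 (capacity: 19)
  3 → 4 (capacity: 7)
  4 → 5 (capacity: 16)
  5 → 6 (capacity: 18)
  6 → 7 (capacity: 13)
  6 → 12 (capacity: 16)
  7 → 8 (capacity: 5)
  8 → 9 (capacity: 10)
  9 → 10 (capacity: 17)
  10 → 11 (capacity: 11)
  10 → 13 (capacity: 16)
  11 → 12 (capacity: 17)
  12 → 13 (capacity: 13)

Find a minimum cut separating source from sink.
Min cut value = 7, edges: (3,4)

Min cut value: 7
Partition: S = [0, 1, 2, 3], T = [4, 5, 6, 7, 8, 9, 10, 11, 12, 13]
Cut edges: (3,4)

By max-flow min-cut theorem, max flow = min cut = 7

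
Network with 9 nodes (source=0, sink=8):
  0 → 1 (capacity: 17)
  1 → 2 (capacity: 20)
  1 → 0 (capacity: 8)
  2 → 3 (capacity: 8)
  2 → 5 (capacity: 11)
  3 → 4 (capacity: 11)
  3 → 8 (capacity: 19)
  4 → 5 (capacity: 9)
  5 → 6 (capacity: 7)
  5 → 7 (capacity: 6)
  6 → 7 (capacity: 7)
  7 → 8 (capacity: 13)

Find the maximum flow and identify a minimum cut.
Max flow = 17, Min cut edges: (0,1)

Maximum flow: 17
Minimum cut: (0,1)
Partition: S = [0], T = [1, 2, 3, 4, 5, 6, 7, 8]

Max-flow min-cut theorem verified: both equal 17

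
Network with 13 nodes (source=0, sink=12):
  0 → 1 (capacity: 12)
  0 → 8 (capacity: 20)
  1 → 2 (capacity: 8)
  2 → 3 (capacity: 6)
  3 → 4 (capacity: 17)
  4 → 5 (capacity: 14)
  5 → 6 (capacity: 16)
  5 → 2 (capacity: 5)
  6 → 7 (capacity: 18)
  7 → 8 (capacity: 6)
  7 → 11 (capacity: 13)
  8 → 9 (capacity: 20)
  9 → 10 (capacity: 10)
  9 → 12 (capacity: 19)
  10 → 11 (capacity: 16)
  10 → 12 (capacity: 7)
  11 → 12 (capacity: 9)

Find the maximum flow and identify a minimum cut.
Max flow = 26, Min cut edges: (2,3), (8,9)

Maximum flow: 26
Minimum cut: (2,3), (8,9)
Partition: S = [0, 1, 2, 8], T = [3, 4, 5, 6, 7, 9, 10, 11, 12]

Max-flow min-cut theorem verified: both equal 26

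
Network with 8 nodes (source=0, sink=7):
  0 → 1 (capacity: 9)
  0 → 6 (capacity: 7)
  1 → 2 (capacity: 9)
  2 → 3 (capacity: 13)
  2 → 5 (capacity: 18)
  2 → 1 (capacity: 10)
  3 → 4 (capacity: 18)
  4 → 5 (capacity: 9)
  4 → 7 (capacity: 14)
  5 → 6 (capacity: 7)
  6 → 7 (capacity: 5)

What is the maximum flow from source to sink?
Maximum flow = 14

Max flow: 14

Flow assignment:
  0 → 1: 9/9
  0 → 6: 5/7
  1 → 2: 9/9
  2 → 3: 9/13
  3 → 4: 9/18
  4 → 7: 9/14
  6 → 7: 5/5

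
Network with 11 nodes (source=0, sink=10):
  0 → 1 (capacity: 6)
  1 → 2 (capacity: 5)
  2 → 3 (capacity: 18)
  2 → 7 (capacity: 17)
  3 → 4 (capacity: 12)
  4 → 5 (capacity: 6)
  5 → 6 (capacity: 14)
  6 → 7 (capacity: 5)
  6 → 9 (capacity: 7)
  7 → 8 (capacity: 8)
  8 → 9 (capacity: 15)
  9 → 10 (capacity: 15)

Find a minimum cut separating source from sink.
Min cut value = 5, edges: (1,2)

Min cut value: 5
Partition: S = [0, 1], T = [2, 3, 4, 5, 6, 7, 8, 9, 10]
Cut edges: (1,2)

By max-flow min-cut theorem, max flow = min cut = 5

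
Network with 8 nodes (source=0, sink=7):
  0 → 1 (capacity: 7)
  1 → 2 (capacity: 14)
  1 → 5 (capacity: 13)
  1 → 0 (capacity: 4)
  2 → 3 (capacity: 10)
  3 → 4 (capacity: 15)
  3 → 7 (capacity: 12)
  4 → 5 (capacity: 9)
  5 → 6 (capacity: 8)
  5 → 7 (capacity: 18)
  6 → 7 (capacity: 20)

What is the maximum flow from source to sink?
Maximum flow = 7

Max flow: 7

Flow assignment:
  0 → 1: 7/7
  1 → 5: 7/13
  5 → 7: 7/18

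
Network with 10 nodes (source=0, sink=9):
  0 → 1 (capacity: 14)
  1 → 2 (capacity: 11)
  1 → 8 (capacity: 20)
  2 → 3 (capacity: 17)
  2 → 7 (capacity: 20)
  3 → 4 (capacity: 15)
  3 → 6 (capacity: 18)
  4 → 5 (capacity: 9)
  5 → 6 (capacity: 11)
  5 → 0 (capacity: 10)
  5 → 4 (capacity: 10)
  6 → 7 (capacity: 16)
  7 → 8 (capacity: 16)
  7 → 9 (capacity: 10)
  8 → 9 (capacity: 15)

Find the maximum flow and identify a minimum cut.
Max flow = 14, Min cut edges: (0,1)

Maximum flow: 14
Minimum cut: (0,1)
Partition: S = [0], T = [1, 2, 3, 4, 5, 6, 7, 8, 9]

Max-flow min-cut theorem verified: both equal 14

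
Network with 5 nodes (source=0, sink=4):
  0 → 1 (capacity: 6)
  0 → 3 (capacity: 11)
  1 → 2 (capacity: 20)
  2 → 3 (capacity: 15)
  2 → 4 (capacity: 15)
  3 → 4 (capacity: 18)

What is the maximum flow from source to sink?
Maximum flow = 17

Max flow: 17

Flow assignment:
  0 → 1: 6/6
  0 → 3: 11/11
  1 → 2: 6/20
  2 → 4: 6/15
  3 → 4: 11/18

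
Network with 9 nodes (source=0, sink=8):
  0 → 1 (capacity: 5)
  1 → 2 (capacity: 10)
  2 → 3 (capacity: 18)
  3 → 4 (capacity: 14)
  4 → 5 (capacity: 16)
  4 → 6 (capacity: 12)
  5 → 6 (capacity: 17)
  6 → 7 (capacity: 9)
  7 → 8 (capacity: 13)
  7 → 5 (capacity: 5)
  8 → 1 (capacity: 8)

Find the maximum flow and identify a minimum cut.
Max flow = 5, Min cut edges: (0,1)

Maximum flow: 5
Minimum cut: (0,1)
Partition: S = [0], T = [1, 2, 3, 4, 5, 6, 7, 8]

Max-flow min-cut theorem verified: both equal 5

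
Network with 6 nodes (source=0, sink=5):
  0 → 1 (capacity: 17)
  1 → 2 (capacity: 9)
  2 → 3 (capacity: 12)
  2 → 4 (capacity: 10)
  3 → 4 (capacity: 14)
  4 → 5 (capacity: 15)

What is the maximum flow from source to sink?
Maximum flow = 9

Max flow: 9

Flow assignment:
  0 → 1: 9/17
  1 → 2: 9/9
  2 → 4: 9/10
  4 → 5: 9/15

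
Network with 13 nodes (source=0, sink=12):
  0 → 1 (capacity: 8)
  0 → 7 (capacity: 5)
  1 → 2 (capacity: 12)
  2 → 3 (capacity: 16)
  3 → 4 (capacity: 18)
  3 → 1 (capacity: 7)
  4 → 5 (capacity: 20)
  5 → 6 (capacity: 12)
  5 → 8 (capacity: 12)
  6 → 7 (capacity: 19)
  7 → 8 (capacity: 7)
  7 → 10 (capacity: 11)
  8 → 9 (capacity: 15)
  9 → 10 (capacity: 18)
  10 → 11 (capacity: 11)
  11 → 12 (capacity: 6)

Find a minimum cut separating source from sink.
Min cut value = 6, edges: (11,12)

Min cut value: 6
Partition: S = [0, 1, 2, 3, 4, 5, 6, 7, 8, 9, 10, 11], T = [12]
Cut edges: (11,12)

By max-flow min-cut theorem, max flow = min cut = 6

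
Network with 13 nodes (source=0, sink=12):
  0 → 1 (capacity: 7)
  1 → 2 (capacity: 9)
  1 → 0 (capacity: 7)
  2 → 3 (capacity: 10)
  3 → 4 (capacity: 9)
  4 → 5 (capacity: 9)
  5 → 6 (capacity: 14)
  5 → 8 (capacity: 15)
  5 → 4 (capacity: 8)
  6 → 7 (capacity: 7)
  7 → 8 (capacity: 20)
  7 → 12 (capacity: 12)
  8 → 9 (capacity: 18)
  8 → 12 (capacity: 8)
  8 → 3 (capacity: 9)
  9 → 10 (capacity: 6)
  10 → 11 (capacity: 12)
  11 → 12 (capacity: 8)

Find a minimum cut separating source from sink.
Min cut value = 7, edges: (0,1)

Min cut value: 7
Partition: S = [0], T = [1, 2, 3, 4, 5, 6, 7, 8, 9, 10, 11, 12]
Cut edges: (0,1)

By max-flow min-cut theorem, max flow = min cut = 7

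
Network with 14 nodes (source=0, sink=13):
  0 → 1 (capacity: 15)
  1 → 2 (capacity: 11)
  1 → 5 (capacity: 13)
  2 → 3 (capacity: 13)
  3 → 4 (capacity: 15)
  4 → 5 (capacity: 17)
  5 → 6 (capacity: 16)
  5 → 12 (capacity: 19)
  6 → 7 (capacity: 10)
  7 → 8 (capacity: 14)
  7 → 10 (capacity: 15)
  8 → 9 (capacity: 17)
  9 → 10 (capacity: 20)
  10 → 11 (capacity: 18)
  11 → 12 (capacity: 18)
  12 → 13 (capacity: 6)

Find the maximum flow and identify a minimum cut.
Max flow = 6, Min cut edges: (12,13)

Maximum flow: 6
Minimum cut: (12,13)
Partition: S = [0, 1, 2, 3, 4, 5, 6, 7, 8, 9, 10, 11, 12], T = [13]

Max-flow min-cut theorem verified: both equal 6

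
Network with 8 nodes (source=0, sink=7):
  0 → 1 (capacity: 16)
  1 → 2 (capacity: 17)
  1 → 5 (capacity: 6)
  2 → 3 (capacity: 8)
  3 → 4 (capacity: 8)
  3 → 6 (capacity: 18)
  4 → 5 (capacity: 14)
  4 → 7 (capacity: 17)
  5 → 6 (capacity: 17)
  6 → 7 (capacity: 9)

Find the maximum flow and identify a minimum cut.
Max flow = 14, Min cut edges: (1,5), (2,3)

Maximum flow: 14
Minimum cut: (1,5), (2,3)
Partition: S = [0, 1, 2], T = [3, 4, 5, 6, 7]

Max-flow min-cut theorem verified: both equal 14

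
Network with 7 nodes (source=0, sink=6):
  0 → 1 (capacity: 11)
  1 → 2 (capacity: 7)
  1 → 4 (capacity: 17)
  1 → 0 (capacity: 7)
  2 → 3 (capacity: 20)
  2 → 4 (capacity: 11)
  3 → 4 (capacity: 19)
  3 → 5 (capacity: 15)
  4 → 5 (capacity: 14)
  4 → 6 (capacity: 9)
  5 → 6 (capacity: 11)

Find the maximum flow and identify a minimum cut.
Max flow = 11, Min cut edges: (0,1)

Maximum flow: 11
Minimum cut: (0,1)
Partition: S = [0], T = [1, 2, 3, 4, 5, 6]

Max-flow min-cut theorem verified: both equal 11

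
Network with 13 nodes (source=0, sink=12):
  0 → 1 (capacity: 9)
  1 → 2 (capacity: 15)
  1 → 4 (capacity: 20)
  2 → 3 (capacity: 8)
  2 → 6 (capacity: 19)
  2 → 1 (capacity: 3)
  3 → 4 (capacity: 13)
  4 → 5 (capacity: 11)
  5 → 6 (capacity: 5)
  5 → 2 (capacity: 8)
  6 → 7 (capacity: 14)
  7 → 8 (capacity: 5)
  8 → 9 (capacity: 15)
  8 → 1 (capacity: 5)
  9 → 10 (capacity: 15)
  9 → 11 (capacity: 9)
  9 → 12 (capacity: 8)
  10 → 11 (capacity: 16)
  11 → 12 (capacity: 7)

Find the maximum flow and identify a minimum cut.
Max flow = 5, Min cut edges: (7,8)

Maximum flow: 5
Minimum cut: (7,8)
Partition: S = [0, 1, 2, 3, 4, 5, 6, 7], T = [8, 9, 10, 11, 12]

Max-flow min-cut theorem verified: both equal 5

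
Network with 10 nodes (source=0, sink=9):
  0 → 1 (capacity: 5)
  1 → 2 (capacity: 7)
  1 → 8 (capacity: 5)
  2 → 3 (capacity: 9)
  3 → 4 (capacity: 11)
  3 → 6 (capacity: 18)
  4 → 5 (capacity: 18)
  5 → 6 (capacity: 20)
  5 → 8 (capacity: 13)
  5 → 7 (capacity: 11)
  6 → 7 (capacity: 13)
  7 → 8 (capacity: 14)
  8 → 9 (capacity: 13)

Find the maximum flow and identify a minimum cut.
Max flow = 5, Min cut edges: (0,1)

Maximum flow: 5
Minimum cut: (0,1)
Partition: S = [0], T = [1, 2, 3, 4, 5, 6, 7, 8, 9]

Max-flow min-cut theorem verified: both equal 5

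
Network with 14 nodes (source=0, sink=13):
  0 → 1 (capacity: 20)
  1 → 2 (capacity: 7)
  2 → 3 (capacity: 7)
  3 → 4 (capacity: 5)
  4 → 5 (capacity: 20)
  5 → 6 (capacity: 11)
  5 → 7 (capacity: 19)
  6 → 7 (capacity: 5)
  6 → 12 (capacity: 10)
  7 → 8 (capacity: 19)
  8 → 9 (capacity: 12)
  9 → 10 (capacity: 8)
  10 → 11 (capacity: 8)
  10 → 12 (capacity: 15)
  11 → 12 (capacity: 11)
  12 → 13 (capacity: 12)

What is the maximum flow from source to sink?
Maximum flow = 5

Max flow: 5

Flow assignment:
  0 → 1: 5/20
  1 → 2: 5/7
  2 → 3: 5/7
  3 → 4: 5/5
  4 → 5: 5/20
  5 → 6: 5/11
  6 → 12: 5/10
  12 → 13: 5/12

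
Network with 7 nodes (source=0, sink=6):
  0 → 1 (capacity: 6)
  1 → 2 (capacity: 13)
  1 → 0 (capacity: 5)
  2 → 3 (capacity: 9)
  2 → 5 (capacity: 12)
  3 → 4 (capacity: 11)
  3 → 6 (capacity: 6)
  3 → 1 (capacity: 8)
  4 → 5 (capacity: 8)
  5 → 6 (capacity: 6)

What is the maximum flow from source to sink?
Maximum flow = 6

Max flow: 6

Flow assignment:
  0 → 1: 6/6
  1 → 2: 6/13
  2 → 3: 6/9
  3 → 6: 6/6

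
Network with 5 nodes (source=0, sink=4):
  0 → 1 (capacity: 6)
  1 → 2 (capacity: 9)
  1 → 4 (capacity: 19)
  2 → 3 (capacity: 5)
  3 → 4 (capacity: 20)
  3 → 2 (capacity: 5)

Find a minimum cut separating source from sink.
Min cut value = 6, edges: (0,1)

Min cut value: 6
Partition: S = [0], T = [1, 2, 3, 4]
Cut edges: (0,1)

By max-flow min-cut theorem, max flow = min cut = 6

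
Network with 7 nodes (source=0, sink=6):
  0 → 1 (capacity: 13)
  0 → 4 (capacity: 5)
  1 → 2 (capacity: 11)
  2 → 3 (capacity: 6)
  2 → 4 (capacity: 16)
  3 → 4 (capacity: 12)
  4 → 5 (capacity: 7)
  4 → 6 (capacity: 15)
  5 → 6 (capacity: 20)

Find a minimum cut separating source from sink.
Min cut value = 16, edges: (0,4), (1,2)

Min cut value: 16
Partition: S = [0, 1], T = [2, 3, 4, 5, 6]
Cut edges: (0,4), (1,2)

By max-flow min-cut theorem, max flow = min cut = 16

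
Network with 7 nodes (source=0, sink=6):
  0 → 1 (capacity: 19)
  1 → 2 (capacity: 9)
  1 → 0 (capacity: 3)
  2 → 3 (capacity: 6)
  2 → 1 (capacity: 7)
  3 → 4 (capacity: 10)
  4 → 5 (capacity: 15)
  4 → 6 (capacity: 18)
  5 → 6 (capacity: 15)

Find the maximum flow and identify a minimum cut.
Max flow = 6, Min cut edges: (2,3)

Maximum flow: 6
Minimum cut: (2,3)
Partition: S = [0, 1, 2], T = [3, 4, 5, 6]

Max-flow min-cut theorem verified: both equal 6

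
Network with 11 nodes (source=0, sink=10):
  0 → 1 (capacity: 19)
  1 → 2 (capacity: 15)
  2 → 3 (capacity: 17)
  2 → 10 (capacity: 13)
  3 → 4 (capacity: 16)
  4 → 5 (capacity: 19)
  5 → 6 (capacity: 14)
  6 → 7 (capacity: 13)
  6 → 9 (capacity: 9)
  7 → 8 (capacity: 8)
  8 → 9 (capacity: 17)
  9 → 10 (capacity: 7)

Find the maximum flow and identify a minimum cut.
Max flow = 15, Min cut edges: (1,2)

Maximum flow: 15
Minimum cut: (1,2)
Partition: S = [0, 1], T = [2, 3, 4, 5, 6, 7, 8, 9, 10]

Max-flow min-cut theorem verified: both equal 15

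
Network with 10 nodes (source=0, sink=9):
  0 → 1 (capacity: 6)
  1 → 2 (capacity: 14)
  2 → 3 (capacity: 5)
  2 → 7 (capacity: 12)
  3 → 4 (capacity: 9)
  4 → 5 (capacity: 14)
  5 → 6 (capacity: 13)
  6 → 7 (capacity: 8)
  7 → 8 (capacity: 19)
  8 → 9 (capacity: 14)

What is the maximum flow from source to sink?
Maximum flow = 6

Max flow: 6

Flow assignment:
  0 → 1: 6/6
  1 → 2: 6/14
  2 → 7: 6/12
  7 → 8: 6/19
  8 → 9: 6/14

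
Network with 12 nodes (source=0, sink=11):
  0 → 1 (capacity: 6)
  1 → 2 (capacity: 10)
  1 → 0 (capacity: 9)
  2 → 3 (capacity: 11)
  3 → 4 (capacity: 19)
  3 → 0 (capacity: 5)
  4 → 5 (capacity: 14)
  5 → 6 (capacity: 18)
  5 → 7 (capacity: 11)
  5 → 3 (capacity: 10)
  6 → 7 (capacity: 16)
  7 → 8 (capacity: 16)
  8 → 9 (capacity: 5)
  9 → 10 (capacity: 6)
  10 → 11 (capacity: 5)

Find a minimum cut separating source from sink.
Min cut value = 5, edges: (10,11)

Min cut value: 5
Partition: S = [0, 1, 2, 3, 4, 5, 6, 7, 8, 9, 10], T = [11]
Cut edges: (10,11)

By max-flow min-cut theorem, max flow = min cut = 5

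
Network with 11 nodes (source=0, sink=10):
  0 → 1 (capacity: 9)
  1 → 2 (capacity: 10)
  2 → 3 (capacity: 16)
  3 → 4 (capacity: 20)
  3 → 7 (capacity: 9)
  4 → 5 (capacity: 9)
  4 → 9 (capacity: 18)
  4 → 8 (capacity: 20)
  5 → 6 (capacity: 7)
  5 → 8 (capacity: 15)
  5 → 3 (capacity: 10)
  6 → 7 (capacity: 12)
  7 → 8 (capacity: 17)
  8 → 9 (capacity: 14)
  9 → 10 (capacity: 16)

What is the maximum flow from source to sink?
Maximum flow = 9

Max flow: 9

Flow assignment:
  0 → 1: 9/9
  1 → 2: 9/10
  2 → 3: 9/16
  3 → 4: 9/20
  4 → 9: 9/18
  9 → 10: 9/16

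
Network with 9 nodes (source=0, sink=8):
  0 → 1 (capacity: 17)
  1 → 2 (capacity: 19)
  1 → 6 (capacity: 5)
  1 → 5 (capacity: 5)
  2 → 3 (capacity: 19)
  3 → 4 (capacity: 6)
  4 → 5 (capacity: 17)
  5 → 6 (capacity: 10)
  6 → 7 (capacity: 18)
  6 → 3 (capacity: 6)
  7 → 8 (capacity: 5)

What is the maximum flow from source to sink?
Maximum flow = 5

Max flow: 5

Flow assignment:
  0 → 1: 5/17
  1 → 2: 5/19
  2 → 3: 5/19
  3 → 4: 5/6
  4 → 5: 5/17
  5 → 6: 5/10
  6 → 7: 5/18
  7 → 8: 5/5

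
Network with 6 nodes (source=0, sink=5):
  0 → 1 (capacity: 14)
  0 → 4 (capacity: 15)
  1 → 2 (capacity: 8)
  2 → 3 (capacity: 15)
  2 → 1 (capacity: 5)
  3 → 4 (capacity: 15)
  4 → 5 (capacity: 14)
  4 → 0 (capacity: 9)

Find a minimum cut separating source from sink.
Min cut value = 14, edges: (4,5)

Min cut value: 14
Partition: S = [0, 1, 2, 3, 4], T = [5]
Cut edges: (4,5)

By max-flow min-cut theorem, max flow = min cut = 14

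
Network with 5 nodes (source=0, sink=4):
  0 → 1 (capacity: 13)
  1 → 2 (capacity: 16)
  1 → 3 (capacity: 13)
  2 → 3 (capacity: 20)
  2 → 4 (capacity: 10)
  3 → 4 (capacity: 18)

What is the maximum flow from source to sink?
Maximum flow = 13

Max flow: 13

Flow assignment:
  0 → 1: 13/13
  1 → 2: 13/16
  2 → 3: 3/20
  2 → 4: 10/10
  3 → 4: 3/18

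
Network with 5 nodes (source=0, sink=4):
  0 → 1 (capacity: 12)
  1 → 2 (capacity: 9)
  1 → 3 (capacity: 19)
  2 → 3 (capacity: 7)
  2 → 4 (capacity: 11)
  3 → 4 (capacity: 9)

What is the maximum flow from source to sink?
Maximum flow = 12

Max flow: 12

Flow assignment:
  0 → 1: 12/12
  1 → 2: 9/9
  1 → 3: 3/19
  2 → 4: 9/11
  3 → 4: 3/9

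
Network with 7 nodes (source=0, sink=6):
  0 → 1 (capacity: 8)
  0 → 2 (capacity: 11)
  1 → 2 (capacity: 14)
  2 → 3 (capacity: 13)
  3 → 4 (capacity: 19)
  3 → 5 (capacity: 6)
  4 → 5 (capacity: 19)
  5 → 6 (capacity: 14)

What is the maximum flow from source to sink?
Maximum flow = 13

Max flow: 13

Flow assignment:
  0 → 1: 2/8
  0 → 2: 11/11
  1 → 2: 2/14
  2 → 3: 13/13
  3 → 4: 7/19
  3 → 5: 6/6
  4 → 5: 7/19
  5 → 6: 13/14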